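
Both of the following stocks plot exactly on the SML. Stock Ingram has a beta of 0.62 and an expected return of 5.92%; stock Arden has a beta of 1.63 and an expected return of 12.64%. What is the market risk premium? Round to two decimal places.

6.65%

Both satisfy E(R) = R_f + β·MRP, so the slope of the SML is
MRP = (12.64% − 5.92%) / (1.63 − 0.62) = 6.72% / 1.01 = 6.6535%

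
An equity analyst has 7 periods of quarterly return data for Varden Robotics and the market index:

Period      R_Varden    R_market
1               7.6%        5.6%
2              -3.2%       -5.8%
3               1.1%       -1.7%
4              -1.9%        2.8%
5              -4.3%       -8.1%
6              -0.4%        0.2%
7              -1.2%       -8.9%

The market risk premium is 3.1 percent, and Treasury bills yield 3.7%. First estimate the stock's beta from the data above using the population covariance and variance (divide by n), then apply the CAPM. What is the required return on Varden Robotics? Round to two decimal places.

Mean R_i = (7.6 − 3.2 + 1.1 − 1.9 − 4.3 − 0.4 − 1.2) / 7 = -0.3286%
Mean R_m = (5.6 − 5.8 − 1.7 + 2.8 − 8.1 + 0.2 − 8.9) / 7 = -2.2714%
Σ(R_i − R̄_i)(R_m − R̄_m) = 94.1357  ⇒  Cov = 94.1357 / 7 = 13.4480
Σ(R_m − R̄_m)² = 184.4743  ⇒  Var(R_m) = 184.4743 / 7 = 26.3535
β = Cov / Var(R_m) = 13.4480 / 26.3535 = 0.5103
E(R) = R_f + β × MRP = 3.7% + 0.5103 × 3.1% = 5.28%

5.28%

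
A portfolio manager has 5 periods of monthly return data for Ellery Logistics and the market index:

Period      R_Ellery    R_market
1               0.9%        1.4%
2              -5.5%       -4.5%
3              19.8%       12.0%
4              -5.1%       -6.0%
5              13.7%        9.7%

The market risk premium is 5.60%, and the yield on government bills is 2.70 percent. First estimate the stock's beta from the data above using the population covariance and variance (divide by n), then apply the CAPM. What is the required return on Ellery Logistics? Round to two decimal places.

Mean R_i = (0.9 − 5.5 + 19.8 − 5.1 + 13.7) / 5 = 4.7600%
Mean R_m = (1.4 − 4.5 + 12.0 − 6.0 + 9.7) / 5 = 2.5200%
Σ(R_i − R̄_i)(R_m − R̄_m) = 367.1240  ⇒  Cov = 367.1240 / 5 = 73.4248
Σ(R_m − R̄_m)² = 264.5480  ⇒  Var(R_m) = 264.5480 / 5 = 52.9096
β = Cov / Var(R_m) = 73.4248 / 52.9096 = 1.3877
E(R) = R_f + β × MRP = 2.70% + 1.3877 × 5.60% = 10.47%

10.47%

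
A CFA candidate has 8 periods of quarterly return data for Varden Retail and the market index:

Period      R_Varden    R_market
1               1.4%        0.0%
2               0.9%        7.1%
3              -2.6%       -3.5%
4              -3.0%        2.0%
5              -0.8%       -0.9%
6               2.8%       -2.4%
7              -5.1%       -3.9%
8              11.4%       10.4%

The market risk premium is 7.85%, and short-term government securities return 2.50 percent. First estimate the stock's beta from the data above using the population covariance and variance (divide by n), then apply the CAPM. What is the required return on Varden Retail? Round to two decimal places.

Mean R_i = (1.4 + 0.9 − 2.6 − 3.0 − 0.8 + 2.8 − 5.1 + 11.4) / 8 = 0.6250%
Mean R_m = (0.0 + 7.1 − 3.5 + 2.0 − 0.9 − 2.4 − 3.9 + 10.4) / 8 = 1.1000%
Σ(R_i − R̄_i)(R_m − R̄_m) = 136.4400  ⇒  Cov = 136.4400 / 8 = 17.0550
Σ(R_m − R̄_m)² = 186.9200  ⇒  Var(R_m) = 186.9200 / 8 = 23.3650
β = Cov / Var(R_m) = 17.0550 / 23.3650 = 0.7299
E(R) = R_f + β × MRP = 2.50% + 0.7299 × 7.85% = 8.23%

8.23%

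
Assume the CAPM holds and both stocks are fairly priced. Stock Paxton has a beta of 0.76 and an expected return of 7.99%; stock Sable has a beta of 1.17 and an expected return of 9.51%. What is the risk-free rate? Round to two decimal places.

Both satisfy E(R) = R_f + β·MRP, so the slope of the SML is
MRP = (9.51% − 7.99%) / (1.17 − 0.76) = 1.52% / 0.41 = 3.7073%
R_f = E(R_Paxton) − β_Paxton·MRP = 7.99% − 0.76 × 3.7073% = 5.1725%

5.17%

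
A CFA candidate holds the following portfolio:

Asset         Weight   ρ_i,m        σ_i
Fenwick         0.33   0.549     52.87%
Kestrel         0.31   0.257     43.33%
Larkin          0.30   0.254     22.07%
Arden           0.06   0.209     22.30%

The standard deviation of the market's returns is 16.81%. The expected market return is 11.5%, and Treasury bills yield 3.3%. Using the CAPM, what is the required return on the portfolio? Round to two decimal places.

β_Fenwick = 0.549 × 52.87% / 16.81% = 1.7267
β_Kestrel = 0.257 × 43.33% / 16.81% = 0.6625
β_Larkin = 0.254 × 22.07% / 16.81% = 0.3335
β_Arden = 0.209 × 22.30% / 16.81% = 0.2773
β_P = Σ w_i β_i = 0.33×1.7267 + 0.31×0.6625 + 0.30×0.3335 + 0.06×0.2773 = 0.8919
MRP = 11.5% − 3.3% = 8.20%
E(R_P) = R_f + β_P × MRP = 3.3% + 0.8919 × 8.2% = 10.61%

10.61%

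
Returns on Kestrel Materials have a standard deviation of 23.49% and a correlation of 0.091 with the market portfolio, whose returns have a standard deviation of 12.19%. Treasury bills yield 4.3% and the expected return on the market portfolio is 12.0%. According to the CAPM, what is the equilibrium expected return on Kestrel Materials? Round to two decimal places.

β = ρ × σ_i / σ_m = 0.091 × 23.49% / 12.19% = 0.1754
MRP = 12.0% − 4.3% = 7.70%
E(R) = 4.3% + 0.1754 × 7.7% = 5.65%

5.65%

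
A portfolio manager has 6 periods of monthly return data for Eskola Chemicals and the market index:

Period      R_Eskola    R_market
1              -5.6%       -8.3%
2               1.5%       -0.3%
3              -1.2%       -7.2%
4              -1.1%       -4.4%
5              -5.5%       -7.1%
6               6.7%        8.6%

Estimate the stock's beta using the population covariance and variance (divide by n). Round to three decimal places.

Mean R_i = (-5.6 + 1.5 − 1.2 − 1.1 − 5.5 + 6.7) / 6 = -0.8667%
Mean R_m = (-8.3 − 0.3 − 7.2 − 4.4 − 7.1 + 8.6) / 6 = -3.1167%
Σ(R_i − R̄_i)(R_m − R̄_m) = 139.9733  ⇒  Cov = 139.9733 / 6 = 23.3289
Σ(R_m − R̄_m)² = 206.2683  ⇒  Var(R_m) = 206.2683 / 6 = 34.3781
β = Cov / Var(R_m) = 23.3289 / 34.3781 = 0.6786

0.679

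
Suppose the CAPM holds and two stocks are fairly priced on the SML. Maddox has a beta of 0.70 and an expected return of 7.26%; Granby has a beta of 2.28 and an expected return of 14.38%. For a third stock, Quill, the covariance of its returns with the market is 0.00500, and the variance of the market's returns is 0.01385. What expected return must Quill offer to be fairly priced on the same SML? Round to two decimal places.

MRP = (14.38% − 7.26%) / (2.28 − 0.70) = 4.5063%
R_f = 7.26% − 0.70 × 4.5063% = 4.1056%
β_Quill = Cov / Var(R_m) = 0.00500 / 0.01385 = 0.3610
E(R_Quill) = R_f + β × MRP = 4.1056% + 0.3610 × 4.5063% = 5.73%

5.73%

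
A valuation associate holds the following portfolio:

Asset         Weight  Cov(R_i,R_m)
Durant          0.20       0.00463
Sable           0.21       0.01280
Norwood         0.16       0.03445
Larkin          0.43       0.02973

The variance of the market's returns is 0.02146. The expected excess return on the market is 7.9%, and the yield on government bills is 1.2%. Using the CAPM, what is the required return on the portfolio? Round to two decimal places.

β_Durant = 0.00463 / 0.02146 = 0.2158
β_Sable = 0.01280 / 0.02146 = 0.5965
β_Norwood = 0.03445 / 0.02146 = 1.6053
β_Larkin = 0.02973 / 0.02146 = 1.3854
β_P = Σ w_i β_i = 0.20×0.2158 + 0.21×0.5965 + 0.16×1.6053 + 0.43×1.3854 = 1.0210
E(R_P) = R_f + β_P × MRP = 1.2% + 1.0210 × 7.9% = 9.27%

9.27%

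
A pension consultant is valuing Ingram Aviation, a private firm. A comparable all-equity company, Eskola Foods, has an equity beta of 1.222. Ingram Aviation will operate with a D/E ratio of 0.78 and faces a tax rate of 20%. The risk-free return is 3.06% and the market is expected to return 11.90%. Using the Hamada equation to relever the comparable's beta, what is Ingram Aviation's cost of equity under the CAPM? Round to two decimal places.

β_L = β_U × [1 + (1 − t)(D/E)] = 1.222 × [1 + (1 − 0.20) × 0.78]
    = 1.222 × [1 + 0.80 × 0.78] = 1.222 × 1.6240 = 1.9845
MRP = 11.90% − 3.06% = 8.84%
E(R) = R_f + β_L × MRP = 3.06% + 1.9845 × 8.84% = 20.60%

20.60%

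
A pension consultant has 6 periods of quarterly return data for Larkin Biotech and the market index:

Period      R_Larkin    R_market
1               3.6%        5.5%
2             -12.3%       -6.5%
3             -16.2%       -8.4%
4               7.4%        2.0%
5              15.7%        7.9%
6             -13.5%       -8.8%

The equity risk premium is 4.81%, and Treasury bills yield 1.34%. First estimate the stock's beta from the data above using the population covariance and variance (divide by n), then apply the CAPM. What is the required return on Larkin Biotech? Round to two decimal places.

9.59%

Mean R_i = (3.6 − 12.3 − 16.2 + 7.4 + 15.7 − 13.5) / 6 = -2.5500%
Mean R_m = (5.5 − 6.5 − 8.4 + 2.0 + 7.9 − 8.8) / 6 = -1.3833%
Σ(R_i − R̄_i)(R_m − R̄_m) = 472.2950  ⇒  Cov = 472.2950 / 6 = 78.7158
Σ(R_m − R̄_m)² = 275.4283  ⇒  Var(R_m) = 275.4283 / 6 = 45.9047
β = Cov / Var(R_m) = 78.7158 / 45.9047 = 1.7148
E(R) = R_f + β × MRP = 1.34% + 1.7148 × 4.81% = 9.59%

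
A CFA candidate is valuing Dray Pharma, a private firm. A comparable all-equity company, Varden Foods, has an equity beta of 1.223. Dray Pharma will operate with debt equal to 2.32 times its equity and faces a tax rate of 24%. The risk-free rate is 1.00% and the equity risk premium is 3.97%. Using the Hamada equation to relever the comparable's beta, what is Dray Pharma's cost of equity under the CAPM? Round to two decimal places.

14.42%

β_L = β_U × [1 + (1 − t)(D/E)] = 1.223 × [1 + (1 − 0.24) × 2.32]
    = 1.223 × [1 + 0.76 × 2.32] = 1.223 × 2.7632 = 3.3794
E(R) = R_f + β_L × MRP = 1.00% + 3.3794 × 3.97% = 14.42%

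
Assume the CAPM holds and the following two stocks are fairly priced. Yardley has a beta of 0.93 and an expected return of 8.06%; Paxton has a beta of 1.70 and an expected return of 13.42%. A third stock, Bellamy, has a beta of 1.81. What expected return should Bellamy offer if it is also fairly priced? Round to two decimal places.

MRP (SML slope) = (13.42% − 8.06%) / (1.70 − 0.93) = 5.36% / 0.77 = 6.9610%
R_f (intercept) = 8.06% − 0.93 × 6.9610% = 1.5863%
E(R_Bellamy) = R_f + β × MRP = 1.5863% + 1.81 × 6.9610% = 14.19%

14.19%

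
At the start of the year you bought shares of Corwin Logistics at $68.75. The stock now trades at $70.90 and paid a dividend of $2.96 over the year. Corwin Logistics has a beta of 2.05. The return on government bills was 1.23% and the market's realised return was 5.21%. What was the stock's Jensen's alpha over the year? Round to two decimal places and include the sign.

Realised HPR = (P1 + D1 − P0) / P0 = (70.90 + 2.96 − 68.75) / 68.75 = 5.11 / 68.75 = 7.4327%
MRP = 5.21% − 1.23% = 3.98%
CAPM required = R_f + β·MRP = 1.23% + 2.05 × 3.98% = 9.3890%
α = realised − required = 7.4327% − 9.3890% = -1.96%

-1.96%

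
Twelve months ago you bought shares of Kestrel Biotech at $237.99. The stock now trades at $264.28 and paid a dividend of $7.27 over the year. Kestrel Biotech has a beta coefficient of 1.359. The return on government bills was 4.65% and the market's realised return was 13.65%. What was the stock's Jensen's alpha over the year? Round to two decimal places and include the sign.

Realised HPR = (P1 + D1 − P0) / P0 = (264.28 + 7.27 − 237.99) / 237.99 = 33.56 / 237.99 = 14.1014%
MRP = 13.65% − 4.65% = 9.00%
CAPM required = R_f + β·MRP = 4.65% + 1.359 × 9.00% = 16.88100%
α = realised − required = 14.1014% − 16.88100% = -2.78%

-2.78%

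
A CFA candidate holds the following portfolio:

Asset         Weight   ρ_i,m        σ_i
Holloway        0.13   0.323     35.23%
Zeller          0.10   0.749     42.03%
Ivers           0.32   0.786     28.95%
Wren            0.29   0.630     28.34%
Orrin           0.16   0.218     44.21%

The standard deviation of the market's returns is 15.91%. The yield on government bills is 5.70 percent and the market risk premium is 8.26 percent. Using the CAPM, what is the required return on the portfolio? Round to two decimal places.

15.37%

β_Holloway = 0.323 × 35.23% / 15.91% = 0.7152
β_Zeller = 0.749 × 42.03% / 15.91% = 1.9787
β_Ivers = 0.786 × 28.95% / 15.91% = 1.4302
β_Wren = 0.630 × 28.34% / 15.91% = 1.1222
β_Orrin = 0.218 × 44.21% / 15.91% = 0.6058
β_P = Σ w_i β_i = 0.13×0.7152 + 0.10×1.9787 + 0.32×1.4302 + 0.29×1.1222 + 0.16×0.6058 = 1.1709
E(R_P) = R_f + β_P × MRP = 5.70% + 1.1709 × 8.26% = 15.37%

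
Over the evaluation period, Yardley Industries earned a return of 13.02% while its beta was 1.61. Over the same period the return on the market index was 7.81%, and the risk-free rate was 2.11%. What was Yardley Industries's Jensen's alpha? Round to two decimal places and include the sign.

Market excess return = 7.81% − 2.11% = 5.70%
CAPM benchmark = R_f + β(R_m − R_f) = 2.11% + 1.61 × 5.70% = 11.2870%
α = actual − benchmark = 13.02% − 11.2870% = +1.73%

+1.73%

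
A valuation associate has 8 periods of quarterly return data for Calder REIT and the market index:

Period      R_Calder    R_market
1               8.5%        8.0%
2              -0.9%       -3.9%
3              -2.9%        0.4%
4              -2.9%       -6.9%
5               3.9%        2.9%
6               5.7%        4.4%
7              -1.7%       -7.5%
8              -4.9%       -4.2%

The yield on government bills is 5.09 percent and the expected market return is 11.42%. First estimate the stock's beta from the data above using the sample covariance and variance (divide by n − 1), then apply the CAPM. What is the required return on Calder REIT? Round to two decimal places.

Mean R_i = (8.5 − 0.9 − 2.9 − 2.9 + 3.9 + 5.7 − 1.7 − 4.9) / 8 = 0.6000%
Mean R_m = (8.0 − 3.9 + 0.4 − 6.9 + 2.9 + 4.4 − 7.5 − 4.2) / 8 = -0.8500%
Σ(R_i − R̄_i)(R_m − R̄_m) = 164.1600  ⇒  Cov = 164.1600 / 7 = 23.4514
Σ(R_m − R̄_m)² = 222.8600  ⇒  Var(R_m) = 222.8600 / 7 = 31.8371
β = Cov / Var(R_m) = 23.4514 / 31.8371 = 0.7366
MRP = 11.42% − 5.09% = 6.33%
E(R) = R_f + β × MRP = 5.09% + 0.7366 × 6.33% = 9.75%

9.75%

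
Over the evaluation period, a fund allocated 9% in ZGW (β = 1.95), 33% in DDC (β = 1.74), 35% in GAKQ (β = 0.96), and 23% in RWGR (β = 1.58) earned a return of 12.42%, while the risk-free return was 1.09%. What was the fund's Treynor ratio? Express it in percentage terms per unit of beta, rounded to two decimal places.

β_P = 0.09×1.95 + 0.33×1.74 + 0.35×0.96 + 0.23×1.58 = 1.4491
Treynor = (R_P − R_f) / β_P = (12.42% − 1.09%) / 1.4491 = 11.33% / 1.4491 = 7.82%

7.82%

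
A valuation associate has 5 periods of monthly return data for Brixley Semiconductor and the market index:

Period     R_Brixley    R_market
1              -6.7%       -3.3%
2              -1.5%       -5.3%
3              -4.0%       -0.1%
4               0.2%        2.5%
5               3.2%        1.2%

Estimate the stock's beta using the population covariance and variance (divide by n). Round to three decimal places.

Mean R_i = (-6.7 − 1.5 − 4.0 + 0.2 + 3.2) / 5 = -1.7600%
Mean R_m = (-3.3 − 5.3 − 0.1 + 2.5 + 1.2) / 5 = -1.0000%
Σ(R_i − R̄_i)(R_m − R̄_m) = 26.0000  ⇒  Cov = 26.0000 / 5 = 5.2000
Σ(R_m − R̄_m)² = 41.6800  ⇒  Var(R_m) = 41.6800 / 5 = 8.3360
β = Cov / Var(R_m) = 5.2000 / 8.3360 = 0.6238

0.624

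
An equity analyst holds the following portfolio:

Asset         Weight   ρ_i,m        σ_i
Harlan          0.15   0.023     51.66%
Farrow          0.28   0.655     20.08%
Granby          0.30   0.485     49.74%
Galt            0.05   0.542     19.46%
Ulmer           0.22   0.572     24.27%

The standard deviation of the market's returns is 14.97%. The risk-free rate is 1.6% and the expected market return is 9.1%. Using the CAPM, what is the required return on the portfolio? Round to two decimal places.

8.95%

β_Harlan = 0.023 × 51.66% / 14.97% = 0.0794
β_Farrow = 0.655 × 20.08% / 14.97% = 0.8786
β_Granby = 0.485 × 49.74% / 14.97% = 1.6115
β_Galt = 0.542 × 19.46% / 14.97% = 0.7046
β_Ulmer = 0.572 × 24.27% / 14.97% = 0.9274
β_P = Σ w_i β_i = 0.15×0.0794 + 0.28×0.8786 + 0.30×1.6115 + 0.05×0.7046 + 0.22×0.9274 = 0.9806
MRP = 9.1% − 1.6% = 7.50%
E(R_P) = R_f + β_P × MRP = 1.6% + 0.9806 × 7.5% = 8.95%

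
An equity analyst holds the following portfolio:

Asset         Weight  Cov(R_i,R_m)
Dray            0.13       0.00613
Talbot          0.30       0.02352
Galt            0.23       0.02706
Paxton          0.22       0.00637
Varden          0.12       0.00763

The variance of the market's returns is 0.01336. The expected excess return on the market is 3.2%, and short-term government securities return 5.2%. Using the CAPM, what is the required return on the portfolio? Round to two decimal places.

9.13%

β_Dray = 0.00613 / 0.01336 = 0.4588
β_Talbot = 0.02352 / 0.01336 = 1.7605
β_Galt = 0.02706 / 0.01336 = 2.0254
β_Paxton = 0.00637 / 0.01336 = 0.4768
β_Varden = 0.00763 / 0.01336 = 0.5711
β_P = Σ w_i β_i = 0.13×0.4588 + 0.30×1.7605 + 0.23×2.0254 + 0.22×0.4768 + 0.12×0.5711 = 1.2271
E(R_P) = R_f + β_P × MRP = 5.2% + 1.2271 × 3.2% = 9.13%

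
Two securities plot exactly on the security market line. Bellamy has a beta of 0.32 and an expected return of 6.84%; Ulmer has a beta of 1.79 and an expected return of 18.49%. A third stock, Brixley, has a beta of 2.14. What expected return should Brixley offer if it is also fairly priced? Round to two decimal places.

21.26%

MRP (SML slope) = (18.49% − 6.84%) / (1.79 − 0.32) = 11.65% / 1.47 = 7.9252%
R_f (intercept) = 6.84% − 0.32 × 7.9252% = 4.3039%
E(R_Brixley) = R_f + β × MRP = 4.3039% + 2.14 × 7.9252% = 21.26%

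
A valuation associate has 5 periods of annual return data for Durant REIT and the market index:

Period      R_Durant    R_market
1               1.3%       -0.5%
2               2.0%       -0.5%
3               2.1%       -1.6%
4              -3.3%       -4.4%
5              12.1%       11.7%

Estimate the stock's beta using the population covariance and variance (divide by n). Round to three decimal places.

Mean R_i = (1.3 + 2.0 + 2.1 − 3.3 + 12.1) / 5 = 2.8400%
Mean R_m = (-0.5 − 0.5 − 1.6 − 4.4 + 11.7) / 5 = 0.9400%
Σ(R_i − R̄_i)(R_m − R̄_m) = 137.7320  ⇒  Cov = 137.7320 / 5 = 27.5464
Σ(R_m − R̄_m)² = 154.8920  ⇒  Var(R_m) = 154.8920 / 5 = 30.9784
β = Cov / Var(R_m) = 27.5464 / 30.9784 = 0.8892

0.889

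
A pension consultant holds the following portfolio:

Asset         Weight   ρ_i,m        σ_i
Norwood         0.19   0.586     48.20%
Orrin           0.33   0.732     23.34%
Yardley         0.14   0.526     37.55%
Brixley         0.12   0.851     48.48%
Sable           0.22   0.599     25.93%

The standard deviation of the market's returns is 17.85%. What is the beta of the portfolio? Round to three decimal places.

1.240

β_Norwood = 0.586 × 48.20% / 17.85% = 1.5824
β_Orrin = 0.732 × 23.34% / 17.85% = 0.9571
β_Yardley = 0.526 × 37.55% / 17.85% = 1.1065
β_Brixley = 0.851 × 48.48% / 17.85% = 2.3113
β_Sable = 0.599 × 25.93% / 17.85% = 0.8701
β_P = Σ w_i β_i = 0.19×1.5824 + 0.33×0.9571 + 0.14×1.1065 + 0.12×2.3113 + 0.22×0.8701 = 1.2402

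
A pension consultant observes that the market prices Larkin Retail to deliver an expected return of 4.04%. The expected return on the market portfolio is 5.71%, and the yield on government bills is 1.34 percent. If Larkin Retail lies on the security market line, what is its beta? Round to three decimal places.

MRP = 5.71% − 1.34% = 4.37%
β = (E(R) − R_f) / MRP = (4.04% − 1.34%) / 4.37% = 2.70% / 4.37% = 0.618

0.618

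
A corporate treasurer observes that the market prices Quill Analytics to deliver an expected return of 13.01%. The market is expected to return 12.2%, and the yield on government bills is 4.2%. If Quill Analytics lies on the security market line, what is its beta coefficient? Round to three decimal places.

MRP = 12.2% − 4.2% = 8.00%
β = (E(R) − R_f) / MRP = (13.01% − 4.2%) / 8.0% = 8.81% / 8.0% = 1.101

1.101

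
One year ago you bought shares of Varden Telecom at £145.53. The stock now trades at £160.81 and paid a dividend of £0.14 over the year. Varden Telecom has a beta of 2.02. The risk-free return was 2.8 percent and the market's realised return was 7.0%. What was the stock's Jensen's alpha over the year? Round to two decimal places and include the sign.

Realised HPR = (P1 + D1 − P0) / P0 = (160.81 + 0.14 − 145.53) / 145.53 = 15.42 / 145.53 = 10.5958%
MRP = 7.0% − 2.8% = 4.20%
CAPM required = R_f + β·MRP = 2.8% + 2.02 × 4.2% = 11.2840%
α = realised − required = 10.5958% − 11.2840% = -0.69%

-0.69%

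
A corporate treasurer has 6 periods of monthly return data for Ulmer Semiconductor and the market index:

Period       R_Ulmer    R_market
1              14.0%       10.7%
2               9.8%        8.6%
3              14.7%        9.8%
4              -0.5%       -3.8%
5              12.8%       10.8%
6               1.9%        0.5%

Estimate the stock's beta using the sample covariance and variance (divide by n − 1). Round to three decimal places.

1.027

Mean R_i = (14.0 + 9.8 + 14.7 − 0.5 + 12.8 + 1.9) / 6 = 8.7833%
Mean R_m = (10.7 + 8.6 + 9.8 − 3.8 + 10.8 + 0.5) / 6 = 6.1000%
Σ(R_i − R̄_i)(R_m − R̄_m) = 197.7600  ⇒  Cov = 197.7600 / 5 = 39.5520
Σ(R_m − R̄_m)² = 192.5600  ⇒  Var(R_m) = 192.5600 / 5 = 38.5120
β = Cov / Var(R_m) = 39.5520 / 38.5120 = 1.0270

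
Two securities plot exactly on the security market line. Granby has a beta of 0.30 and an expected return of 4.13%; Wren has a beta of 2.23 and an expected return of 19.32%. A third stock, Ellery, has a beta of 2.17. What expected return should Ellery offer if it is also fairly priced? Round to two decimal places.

MRP (SML slope) = (19.32% − 4.13%) / (2.23 − 0.30) = 15.19% / 1.93 = 7.8705%
R_f (intercept) = 4.13% − 0.30 × 7.8705% = 1.7689%
E(R_Ellery) = R_f + β × MRP = 1.7689% + 2.17 × 7.8705% = 18.85%

18.85%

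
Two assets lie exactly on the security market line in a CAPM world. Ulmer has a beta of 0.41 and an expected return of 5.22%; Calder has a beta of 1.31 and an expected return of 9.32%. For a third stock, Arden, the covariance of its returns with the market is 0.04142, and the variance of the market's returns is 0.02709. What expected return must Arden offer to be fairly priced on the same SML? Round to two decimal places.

MRP = (9.32% − 5.22%) / (1.31 − 0.41) = 4.5556%
R_f = 5.22% − 0.41 × 4.5556% = 3.3522%
β_Arden = Cov / Var(R_m) = 0.04142 / 0.02709 = 1.5290
E(R_Arden) = R_f + β × MRP = 3.3522% + 1.5290 × 4.5556% = 10.32%

10.32%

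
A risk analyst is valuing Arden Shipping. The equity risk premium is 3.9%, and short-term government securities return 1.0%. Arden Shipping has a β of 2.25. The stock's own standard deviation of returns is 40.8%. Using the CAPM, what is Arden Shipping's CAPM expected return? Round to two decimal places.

9.78%

E(R) = R_f + β × MRP = 1.0% + 2.25 × 3.9% = 9.78%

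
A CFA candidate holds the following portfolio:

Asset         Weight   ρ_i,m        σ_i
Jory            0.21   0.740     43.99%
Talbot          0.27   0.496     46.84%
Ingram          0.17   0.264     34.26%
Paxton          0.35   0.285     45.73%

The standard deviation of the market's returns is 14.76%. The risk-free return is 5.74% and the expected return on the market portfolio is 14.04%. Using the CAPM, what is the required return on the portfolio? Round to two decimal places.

β_Jory = 0.740 × 43.99% / 14.76% = 2.2055
β_Talbot = 0.496 × 46.84% / 14.76% = 1.5740
β_Ingram = 0.264 × 34.26% / 14.76% = 0.6128
β_Paxton = 0.285 × 45.73% / 14.76% = 0.8830
β_P = Σ w_i β_i = 0.21×2.2055 + 0.27×1.5740 + 0.17×0.6128 + 0.35×0.8830 = 1.3014
MRP = 14.04% − 5.74% = 8.30%
E(R_P) = R_f + β_P × MRP = 5.74% + 1.3014 × 8.30% = 16.54%

16.54%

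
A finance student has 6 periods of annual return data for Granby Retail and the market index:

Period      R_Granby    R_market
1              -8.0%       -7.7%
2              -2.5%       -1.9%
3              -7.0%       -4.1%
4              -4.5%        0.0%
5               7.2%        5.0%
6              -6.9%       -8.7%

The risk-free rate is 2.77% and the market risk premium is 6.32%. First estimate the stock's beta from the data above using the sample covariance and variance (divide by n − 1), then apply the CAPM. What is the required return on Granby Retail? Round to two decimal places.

Mean R_i = (-8.0 − 2.5 − 7.0 − 4.5 + 7.2 − 6.9) / 6 = -3.6167%
Mean R_m = (-7.7 − 1.9 − 4.1 + 0.0 + 5.0 − 8.7) / 6 = -2.9000%
Σ(R_i − R̄_i)(R_m − R̄_m) = 128.1500  ⇒  Cov = 128.1500 / 5 = 25.6300
Σ(R_m − R̄_m)² = 129.9400  ⇒  Var(R_m) = 129.9400 / 5 = 25.9880
β = Cov / Var(R_m) = 25.6300 / 25.9880 = 0.9862
E(R) = R_f + β × MRP = 2.77% + 0.9862 × 6.32% = 9.00%

9.00%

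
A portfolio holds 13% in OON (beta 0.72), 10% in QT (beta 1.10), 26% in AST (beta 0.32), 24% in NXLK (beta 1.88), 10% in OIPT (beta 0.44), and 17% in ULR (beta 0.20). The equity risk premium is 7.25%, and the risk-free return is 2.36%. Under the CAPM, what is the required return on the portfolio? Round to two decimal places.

β_P = Σ w_i β_i = 0.13×0.72 + 0.10×1.10 + 0.26×0.32 + 0.24×1.88 + 0.10×0.44 + 0.17×0.20 = 0.8160
E(R_P) = R_f + β_P × MRP = 2.36% + 0.8160 × 7.25% = 8.28%

8.28%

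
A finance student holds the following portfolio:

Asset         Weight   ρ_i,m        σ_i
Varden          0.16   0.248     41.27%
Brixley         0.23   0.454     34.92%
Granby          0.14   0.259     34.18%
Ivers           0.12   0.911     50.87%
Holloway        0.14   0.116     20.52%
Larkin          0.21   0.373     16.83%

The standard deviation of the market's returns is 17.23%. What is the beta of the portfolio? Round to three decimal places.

β_Varden = 0.248 × 41.27% / 17.23% = 0.5940
β_Brixley = 0.454 × 34.92% / 17.23% = 0.9201
β_Granby = 0.259 × 34.18% / 17.23% = 0.5138
β_Ivers = 0.911 × 50.87% / 17.23% = 2.6896
β_Holloway = 0.116 × 20.52% / 17.23% = 0.1381
β_Larkin = 0.373 × 16.83% / 17.23% = 0.3643
β_P = Σ w_i β_i = 0.16×0.5940 + 0.23×0.9201 + 0.14×0.5138 + 0.12×2.6896 + 0.14×0.1381 + 0.21×0.3643 = 0.7972

0.797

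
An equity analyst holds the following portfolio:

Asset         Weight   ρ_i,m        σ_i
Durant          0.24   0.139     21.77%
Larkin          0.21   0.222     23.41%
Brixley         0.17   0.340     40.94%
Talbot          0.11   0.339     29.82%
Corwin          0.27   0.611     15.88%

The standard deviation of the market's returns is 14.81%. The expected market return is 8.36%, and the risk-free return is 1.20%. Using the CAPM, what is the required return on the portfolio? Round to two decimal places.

β_Durant = 0.139 × 21.77% / 14.81% = 0.2043
β_Larkin = 0.222 × 23.41% / 14.81% = 0.3509
β_Brixley = 0.340 × 40.94% / 14.81% = 0.9399
β_Talbot = 0.339 × 29.82% / 14.81% = 0.6826
β_Corwin = 0.611 × 15.88% / 14.81% = 0.6551
β_P = Σ w_i β_i = 0.24×0.2043 + 0.21×0.3509 + 0.17×0.9399 + 0.11×0.6826 + 0.27×0.6551 = 0.5345
MRP = 8.36% − 1.20% = 7.16%
E(R_P) = R_f + β_P × MRP = 1.20% + 0.5345 × 7.16% = 5.03%

5.03%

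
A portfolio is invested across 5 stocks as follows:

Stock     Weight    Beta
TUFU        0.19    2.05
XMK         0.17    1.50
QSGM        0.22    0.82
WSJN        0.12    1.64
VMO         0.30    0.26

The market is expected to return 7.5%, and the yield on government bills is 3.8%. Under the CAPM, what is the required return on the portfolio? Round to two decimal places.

7.87%

β_P = Σ w_i β_i = 0.19×2.05 + 0.17×1.50 + 0.22×0.82 + 0.12×1.64 + 0.30×0.26 = 1.0997
MRP = 7.5% − 3.8% = 3.70%
E(R_P) = R_f + β_P × MRP = 3.8% + 1.0997 × 3.7% = 7.87%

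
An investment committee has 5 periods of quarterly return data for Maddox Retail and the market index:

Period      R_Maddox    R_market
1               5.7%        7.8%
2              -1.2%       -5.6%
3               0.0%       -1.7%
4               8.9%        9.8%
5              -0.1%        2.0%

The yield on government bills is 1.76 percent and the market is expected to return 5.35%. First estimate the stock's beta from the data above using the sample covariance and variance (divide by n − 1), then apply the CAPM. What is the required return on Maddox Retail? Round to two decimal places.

4.06%

Mean R_i = (5.7 − 1.2 + 0.0 + 8.9 − 0.1) / 5 = 2.6600%
Mean R_m = (7.8 − 5.6 − 1.7 + 9.8 + 2.0) / 5 = 2.4600%
Σ(R_i − R̄_i)(R_m − R̄_m) = 105.4820  ⇒  Cov = 105.4820 / 4 = 26.3705
Σ(R_m − R̄_m)² = 164.8720  ⇒  Var(R_m) = 164.8720 / 4 = 41.2180
β = Cov / Var(R_m) = 26.3705 / 41.2180 = 0.6398
MRP = 5.35% − 1.76% = 3.59%
E(R) = R_f + β × MRP = 1.76% + 0.6398 × 3.59% = 4.06%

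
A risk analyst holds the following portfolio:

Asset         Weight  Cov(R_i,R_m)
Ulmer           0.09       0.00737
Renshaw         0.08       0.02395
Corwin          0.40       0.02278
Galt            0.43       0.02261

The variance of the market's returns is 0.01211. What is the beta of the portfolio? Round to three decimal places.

1.768

β_Ulmer = 0.00737 / 0.01211 = 0.6086
β_Renshaw = 0.02395 / 0.01211 = 1.9777
β_Corwin = 0.02278 / 0.01211 = 1.8811
β_Galt = 0.02261 / 0.01211 = 1.8671
β_P = Σ w_i β_i = 0.09×0.6086 + 0.08×1.9777 + 0.40×1.8811 + 0.43×1.8671 = 1.7683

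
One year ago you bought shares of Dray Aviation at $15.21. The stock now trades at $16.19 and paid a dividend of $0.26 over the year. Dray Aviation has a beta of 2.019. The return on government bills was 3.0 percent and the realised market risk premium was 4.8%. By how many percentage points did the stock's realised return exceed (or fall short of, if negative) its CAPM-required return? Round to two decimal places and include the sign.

Realised HPR = (P1 + D1 − P0) / P0 = (16.19 + 0.26 − 15.21) / 15.21 = 1.24 / 15.21 = 8.1525%
CAPM required = R_f + β·MRP = 3.0% + 2.019 × 4.8% = 12.6912%
α = realised − required = 8.1525% − 12.6912% = -4.54%

-4.54%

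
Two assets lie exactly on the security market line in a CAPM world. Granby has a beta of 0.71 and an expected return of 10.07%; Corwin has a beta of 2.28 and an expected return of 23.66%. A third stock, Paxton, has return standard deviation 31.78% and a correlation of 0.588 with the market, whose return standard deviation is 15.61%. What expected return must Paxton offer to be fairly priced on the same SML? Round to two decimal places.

14.29%

MRP = (23.66% − 10.07%) / (2.28 − 0.71) = 8.6561%
R_f = 10.07% − 0.71 × 8.6561% = 3.9242%
β_Paxton = ρ·σ_i/σ_m = 0.588 × 31.78 / 15.61 = 1.1971
E(R_Paxton) = R_f + β × MRP = 3.9242% + 1.1971 × 8.6561% = 14.29%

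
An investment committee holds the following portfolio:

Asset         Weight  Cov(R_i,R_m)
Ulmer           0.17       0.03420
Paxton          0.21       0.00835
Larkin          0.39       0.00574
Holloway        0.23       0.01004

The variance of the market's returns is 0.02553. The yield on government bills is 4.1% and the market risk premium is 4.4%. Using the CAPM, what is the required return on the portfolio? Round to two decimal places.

6.19%

β_Ulmer = 0.03420 / 0.02553 = 1.3396
β_Paxton = 0.00835 / 0.02553 = 0.3271
β_Larkin = 0.00574 / 0.02553 = 0.2248
β_Holloway = 0.01004 / 0.02553 = 0.3933
β_P = Σ w_i β_i = 0.17×1.3396 + 0.21×0.3271 + 0.39×0.2248 + 0.23×0.3933 = 0.4746
E(R_P) = R_f + β_P × MRP = 4.1% + 0.4746 × 4.4% = 6.19%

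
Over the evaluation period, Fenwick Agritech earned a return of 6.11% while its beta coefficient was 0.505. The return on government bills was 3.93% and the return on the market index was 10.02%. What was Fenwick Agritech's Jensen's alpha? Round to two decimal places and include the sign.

-0.90%

Market excess return = 10.02% − 3.93% = 6.09%
CAPM benchmark = R_f + β(R_m − R_f) = 3.93% + 0.505 × 6.09% = 7.00545%
α = actual − benchmark = 6.11% − 7.00545% = -0.90%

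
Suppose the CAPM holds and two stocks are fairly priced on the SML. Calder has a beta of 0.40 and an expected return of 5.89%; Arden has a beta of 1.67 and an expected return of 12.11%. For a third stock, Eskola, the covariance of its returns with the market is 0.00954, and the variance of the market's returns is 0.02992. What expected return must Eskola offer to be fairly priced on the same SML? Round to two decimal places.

5.49%

MRP = (12.11% − 5.89%) / (1.67 − 0.40) = 4.8976%
R_f = 5.89% − 0.40 × 4.8976% = 3.9310%
β_Eskola = Cov / Var(R_m) = 0.00954 / 0.02992 = 0.3189
E(R_Eskola) = R_f + β × MRP = 3.9310% + 0.3189 × 4.8976% = 5.49%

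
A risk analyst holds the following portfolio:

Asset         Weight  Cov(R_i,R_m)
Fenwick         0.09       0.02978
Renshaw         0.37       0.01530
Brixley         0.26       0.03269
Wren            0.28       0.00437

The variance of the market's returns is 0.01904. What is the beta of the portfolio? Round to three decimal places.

0.949

β_Fenwick = 0.02978 / 0.01904 = 1.5641
β_Renshaw = 0.01530 / 0.01904 = 0.8036
β_Brixley = 0.03269 / 0.01904 = 1.7169
β_Wren = 0.00437 / 0.01904 = 0.2295
β_P = Σ w_i β_i = 0.09×1.5641 + 0.37×0.8036 + 0.26×1.7169 + 0.28×0.2295 = 0.9488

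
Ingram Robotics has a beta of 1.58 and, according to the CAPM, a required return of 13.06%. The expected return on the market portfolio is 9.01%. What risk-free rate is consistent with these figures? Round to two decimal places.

2.03%

E(R) = R_f + β(E(R_m) − R_f) = R_f(1 − β) + β·E(R_m)
13.06% = R_f × (1 − 1.58) + 1.58 × 9.01%
13.06% = R_f × -0.58 + 14.2358%
R_f = (13.06% − 14.2358%) / -0.58 = 2.03%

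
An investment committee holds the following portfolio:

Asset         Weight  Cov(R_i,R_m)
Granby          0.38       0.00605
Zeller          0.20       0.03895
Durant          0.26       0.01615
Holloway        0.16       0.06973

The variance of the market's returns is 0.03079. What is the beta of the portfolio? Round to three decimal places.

β_Granby = 0.00605 / 0.03079 = 0.1965
β_Zeller = 0.03895 / 0.03079 = 1.2650
β_Durant = 0.01615 / 0.03079 = 0.5245
β_Holloway = 0.06973 / 0.03079 = 2.2647
β_P = Σ w_i β_i = 0.38×0.1965 + 0.20×1.2650 + 0.26×0.5245 + 0.16×2.2647 = 0.8264

0.826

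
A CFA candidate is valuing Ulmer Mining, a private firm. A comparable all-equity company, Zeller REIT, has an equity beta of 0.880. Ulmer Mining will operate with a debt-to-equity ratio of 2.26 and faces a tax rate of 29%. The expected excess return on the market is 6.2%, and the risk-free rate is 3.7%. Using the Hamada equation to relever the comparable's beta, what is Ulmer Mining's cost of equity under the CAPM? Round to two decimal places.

β_L = β_U × [1 + (1 − t)(D/E)] = 0.880 × [1 + (1 − 0.29) × 2.26]
    = 0.880 × [1 + 0.71 × 2.26] = 0.880 × 2.6046 = 2.2920
E(R) = R_f + β_L × MRP = 3.7% + 2.2920 × 6.2% = 17.91%

17.91%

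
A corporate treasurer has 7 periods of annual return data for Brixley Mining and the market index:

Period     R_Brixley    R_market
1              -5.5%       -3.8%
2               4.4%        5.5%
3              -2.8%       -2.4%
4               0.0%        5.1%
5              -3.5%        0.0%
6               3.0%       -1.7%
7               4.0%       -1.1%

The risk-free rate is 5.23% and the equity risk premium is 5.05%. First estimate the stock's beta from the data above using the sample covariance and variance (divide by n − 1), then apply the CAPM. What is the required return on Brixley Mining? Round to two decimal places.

Mean R_i = (-5.5 + 4.4 − 2.8 + 0.0 − 3.5 + 3.0 + 4.0) / 7 = -0.0571%
Mean R_m = (-3.8 + 5.5 − 2.4 + 5.1 + 0.0 − 1.7 − 1.1) / 7 = 0.2286%
Σ(R_i − R̄_i)(R_m − R̄_m) = 42.4114  ⇒  Cov = 42.4114 / 6 = 7.0686
Σ(R_m − R̄_m)² = 80.1943  ⇒  Var(R_m) = 80.1943 / 6 = 13.3657
β = Cov / Var(R_m) = 7.0686 / 13.3657 = 0.5289
E(R) = R_f + β × MRP = 5.23% + 0.5289 × 5.05% = 7.90%

7.90%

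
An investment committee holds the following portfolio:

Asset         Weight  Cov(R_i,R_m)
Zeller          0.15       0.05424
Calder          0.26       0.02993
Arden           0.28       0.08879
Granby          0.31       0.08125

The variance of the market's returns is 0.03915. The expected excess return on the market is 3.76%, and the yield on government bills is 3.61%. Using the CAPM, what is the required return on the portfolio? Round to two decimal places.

β_Zeller = 0.05424 / 0.03915 = 1.3854
β_Calder = 0.02993 / 0.03915 = 0.7645
β_Arden = 0.08879 / 0.03915 = 2.2679
β_Granby = 0.08125 / 0.03915 = 2.0754
β_P = Σ w_i β_i = 0.15×1.3854 + 0.26×0.7645 + 0.28×2.2679 + 0.31×2.0754 = 1.6850
E(R_P) = R_f + β_P × MRP = 3.61% + 1.6850 × 3.76% = 9.95%

9.95%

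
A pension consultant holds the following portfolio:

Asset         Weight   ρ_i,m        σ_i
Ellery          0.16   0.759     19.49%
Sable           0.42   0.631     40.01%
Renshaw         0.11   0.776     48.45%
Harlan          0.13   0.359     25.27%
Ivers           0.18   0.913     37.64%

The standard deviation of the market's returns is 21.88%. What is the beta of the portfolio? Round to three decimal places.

1.118

β_Ellery = 0.759 × 19.49% / 21.88% = 0.6761
β_Sable = 0.631 × 40.01% / 21.88% = 1.1539
β_Renshaw = 0.776 × 48.45% / 21.88% = 1.7183
β_Harlan = 0.359 × 25.27% / 21.88% = 0.4146
β_Ivers = 0.913 × 37.64% / 21.88% = 1.5706
β_P = Σ w_i β_i = 0.16×0.6761 + 0.42×1.1539 + 0.11×1.7183 + 0.13×0.4146 + 0.18×1.5706 = 1.1184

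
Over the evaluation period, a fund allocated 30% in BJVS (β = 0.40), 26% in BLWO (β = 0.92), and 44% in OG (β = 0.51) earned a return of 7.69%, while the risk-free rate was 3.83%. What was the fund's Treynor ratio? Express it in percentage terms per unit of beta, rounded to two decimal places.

6.61%

β_P = 0.30×0.40 + 0.26×0.92 + 0.44×0.51 = 0.5836
Treynor = (R_P − R_f) / β_P = (7.69% − 3.83%) / 0.5836 = 3.86% / 0.5836 = 6.61%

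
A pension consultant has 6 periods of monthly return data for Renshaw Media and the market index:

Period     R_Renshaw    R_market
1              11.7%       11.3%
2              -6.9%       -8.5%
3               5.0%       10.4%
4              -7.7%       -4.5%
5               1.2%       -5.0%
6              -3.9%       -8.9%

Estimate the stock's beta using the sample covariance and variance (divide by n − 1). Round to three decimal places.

Mean R_i = (11.7 − 6.9 + 5.0 − 7.7 + 1.2 − 3.9) / 6 = -0.1000%
Mean R_m = (11.3 − 8.5 + 10.4 − 4.5 − 5.0 − 8.9) / 6 = -0.8667%
Σ(R_i − R̄_i)(R_m − R̄_m) = 305.7000  ⇒  Cov = 305.7000 / 5 = 61.1400
Σ(R_m − R̄_m)² = 428.0533  ⇒  Var(R_m) = 428.0533 / 5 = 85.6107
β = Cov / Var(R_m) = 61.1400 / 85.6107 = 0.7142

0.714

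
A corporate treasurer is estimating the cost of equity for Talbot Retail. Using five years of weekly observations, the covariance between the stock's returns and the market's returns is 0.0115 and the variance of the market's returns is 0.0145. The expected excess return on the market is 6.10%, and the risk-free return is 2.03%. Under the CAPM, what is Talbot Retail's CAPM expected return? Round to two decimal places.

β = Cov(R_i, R_m) / Var(R_m) = 0.0115 / 0.0145 = 0.7931
E(R) = R_f + β × MRP = 2.03% + 0.7931 × 6.10% = 6.87%

6.87%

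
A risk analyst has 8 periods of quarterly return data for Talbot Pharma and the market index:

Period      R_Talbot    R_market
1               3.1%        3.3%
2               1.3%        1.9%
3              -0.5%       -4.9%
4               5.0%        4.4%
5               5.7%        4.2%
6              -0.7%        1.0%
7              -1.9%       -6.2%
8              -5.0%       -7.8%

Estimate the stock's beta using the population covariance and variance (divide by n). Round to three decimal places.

0.661

Mean R_i = (3.1 + 1.3 − 0.5 + 5.0 + 5.7 − 0.7 − 1.9 − 5.0) / 8 = 0.8750%
Mean R_m = (3.3 + 1.9 − 4.9 + 4.4 + 4.2 + 1.0 − 6.2 − 7.8) / 8 = -0.5125%
Σ(R_i − R̄_i)(R_m − R̄_m) = 114.7575  ⇒  Cov = 114.7575 / 8 = 14.3447
Σ(R_m − R̄_m)² = 173.6888  ⇒  Var(R_m) = 173.6888 / 8 = 21.7111
β = Cov / Var(R_m) = 14.3447 / 21.7111 = 0.6607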